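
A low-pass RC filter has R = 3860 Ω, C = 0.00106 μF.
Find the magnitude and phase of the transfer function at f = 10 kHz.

Step 1 — Angular frequency: ω = 2π·1e+04 = 6.283e+04 rad/s.
Step 2 — Transfer function: H(jω) = 1/(1 + jωRC).
Step 3 — Denominator: 1 + jωRC = 1 + j·6.283e+04·3860·1.06e-09 = 1 + j0.2571.
Step 4 — H = 0.938 - j0.2411.
Step 5 — Magnitude: |H| = 0.9685 (-0.3 dB); phase: φ = -14.4°.

|H| = 0.9685 (-0.3 dB), φ = -14.4°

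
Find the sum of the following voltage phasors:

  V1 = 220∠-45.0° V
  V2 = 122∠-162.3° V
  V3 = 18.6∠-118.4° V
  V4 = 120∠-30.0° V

Step 1 — Convert each phasor to rectangular form:
  V1 = 220·(cos(-45.0°) + j·sin(-45.0°)) = 155.6 - j155.6 V
  V2 = 122·(cos(-162.3°) + j·sin(-162.3°)) = -116.2 - j37.09 V
  V3 = 18.6·(cos(-118.4°) + j·sin(-118.4°)) = -8.847 - j16.36 V
  V4 = 120·(cos(-30.0°) + j·sin(-30.0°)) = 103.9 - j60 V
Step 2 — Sum components: V_total = 134.4 - j269 V.
Step 3 — Convert to polar: |V_total| = 300.7 V, ∠V_total = -63.5°.

V_total = 300.7∠-63.5° V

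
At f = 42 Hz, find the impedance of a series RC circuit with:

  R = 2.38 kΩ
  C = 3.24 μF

Step 1 — Angular frequency: ω = 2π·f = 2π·42 = 263.9 rad/s.
Step 2 — Component impedances:
  R: Z = R = 2380 Ω
  C: Z = 1/(jωC) = -j/(ω·C) = 0 - j1170 Ω
Step 3 — Series combination: Z_total = R + C = 2380 - j1170 Ω = 2652∠-26.2° Ω.

Z = 2380 - j1170 Ω = 2652∠-26.2° Ω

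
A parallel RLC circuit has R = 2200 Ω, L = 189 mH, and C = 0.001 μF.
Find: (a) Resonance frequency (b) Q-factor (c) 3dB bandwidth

Step 1 — Resonance: ω₀ = 1/√(LC) = 1/√(0.189·1e-09) = 7.274e+04 rad/s.
Step 2 — f₀ = ω₀/(2π) = 1.158e+04 Hz.
Step 3 — Parallel Q: Q = R/(ω₀L) = 2200/(7.274e+04·0.189) = 0.16.
Step 4 — Bandwidth: Δω = ω₀/Q = 4.545e+05 rad/s; BW = Δω/(2π) = 7.234e+04 Hz.

(a) f₀ = 1.158e+04 Hz  (b) Q = 0.16  (c) BW = 7.234e+04 Hz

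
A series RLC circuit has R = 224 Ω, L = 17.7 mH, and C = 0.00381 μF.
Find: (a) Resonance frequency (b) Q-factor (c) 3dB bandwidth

Step 1 — Resonance condition Im(Z)=0 gives ω₀ = 1/√(LC).
Step 2 — ω₀ = 1/√(0.0177·3.81e-09) = 1.218e+05 rad/s.
Step 3 — f₀ = ω₀/(2π) = 1.938e+04 Hz.
Step 4 — Series Q: Q = ω₀L/R = 1.218e+05·0.0177/224 = 9.622.
Step 5 — 3dB bandwidth: Δω = ω₀/Q = 1.266e+04 rad/s; BW = Δω/(2π) = 2014 Hz.

(a) f₀ = 1.938e+04 Hz  (b) Q = 9.622  (c) BW = 2014 Hz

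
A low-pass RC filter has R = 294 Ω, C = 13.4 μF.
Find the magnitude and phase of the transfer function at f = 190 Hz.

Step 1 — Angular frequency: ω = 2π·190 = 1194 rad/s.
Step 2 — Transfer function: H(jω) = 1/(1 + jωRC).
Step 3 — Denominator: 1 + jωRC = 1 + j·1194·294·1.34e-05 = 1 + j4.703.
Step 4 — H = 0.04325 - j0.2034.
Step 5 — Magnitude: |H| = 0.208 (-13.6 dB); phase: φ = -78.0°.

|H| = 0.208 (-13.6 dB), φ = -78.0°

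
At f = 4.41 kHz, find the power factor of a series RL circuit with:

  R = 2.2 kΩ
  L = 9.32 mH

Step 1 — Angular frequency: ω = 2π·f = 2π·4410 = 2.771e+04 rad/s.
Step 2 — Component impedances:
  R: Z = R = 2200 Ω
  L: Z = jωL = j·2.771e+04·0.00932 = 0 + j258.2 Ω
Step 3 — Series combination: Z_total = R + L = 2200 + j258.2 Ω = 2215∠6.7° Ω.
Step 4 — Power factor: PF = cos(φ) = Re(Z)/|Z| = 2200/2215 = 0.9932.
Step 5 — Type: Im(Z) = 258.2 ⇒ lagging (phase φ = 6.7°).

PF = 0.9932 (lagging, φ = 6.7°)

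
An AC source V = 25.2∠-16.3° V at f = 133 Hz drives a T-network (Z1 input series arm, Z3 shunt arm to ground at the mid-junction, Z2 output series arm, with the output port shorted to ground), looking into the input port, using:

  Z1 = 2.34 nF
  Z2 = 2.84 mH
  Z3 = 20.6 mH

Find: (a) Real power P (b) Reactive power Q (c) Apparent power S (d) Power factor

Step 1 — Angular frequency: ω = 2π·f = 2π·133 = 835.7 rad/s.
Step 2 — Component impedances:
  Z1: Z = 1/(jωC) = -j/(ω·C) = 0 - j5.114e+05 Ω
  Z2: Z = jωL = j·835.7·0.00284 = 0 + j2.373 Ω
  Z3: Z = jωL = j·835.7·0.0206 = 0 + j17.21 Ω
Step 3 — With the output port shorted to ground, the output series arm Z2 runs from the junction to ground; the shunt arm Z3 also runs from the junction to ground. They appear in parallel: Z3 || Z2 = 0 + j2.086 Ω.
Step 4 — Series with input arm Z1: Z_in = Z1 + (Z3 || Z2) = 0 - j5.114e+05 Ω = 5.114e+05∠-90.0° Ω.
Step 5 — Source phasor: V = 25.2∠-16.3° V = 24.19 - j7.073 V.
Step 6 — Current: I = V / Z = 1.383e-05 + j4.73e-05 A = 4.928e-05∠73.7° A.
Step 7 — Complex power: S = V·I* = 0 - j0.001242 VA.
Step 8 — Real power: P = Re(S) = 0 W.
Step 9 — Reactive power: Q = Im(S) = -0.001242 VAR.
Step 10 — Apparent power: |S| = 0.001242 VA.
Step 11 — Power factor: PF = P/|S| = 0 (leading).

(a) P = 0 W  (b) Q = -0.001242 VAR  (c) S = 0.001242 VA  (d) PF = 0 (leading)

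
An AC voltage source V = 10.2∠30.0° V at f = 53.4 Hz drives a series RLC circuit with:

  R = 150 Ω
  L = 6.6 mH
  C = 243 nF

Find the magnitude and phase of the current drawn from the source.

Step 1 — Angular frequency: ω = 2π·f = 2π·53.4 = 335.5 rad/s.
Step 2 — Component impedances:
  R: Z = R = 150 Ω
  L: Z = jωL = j·335.5·0.0066 = 0 + j2.214 Ω
  C: Z = 1/(jωC) = -j/(ω·C) = 0 - j1.227e+04 Ω
Step 3 — Series combination: Z_total = R + L + C = 150 - j1.226e+04 Ω = 1.226e+04∠-89.3° Ω.
Step 4 — Source phasor: V = 10.2∠30.0° V = 8.833 + j5.1 V.
Step 5 — Ohm's law: I = V / Z_total = (8.833 + j5.1) / (150 - j1.226e+04) = -0.000407 + j0.0007253 A.
Step 6 — Convert to polar: |I| = 0.0008317 A, ∠I = 119.3°.

I = 0.0008317∠119.3° A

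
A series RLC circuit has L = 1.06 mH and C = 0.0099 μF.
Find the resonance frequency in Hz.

Step 1 — Resonance condition Im(Z)=0 gives ω₀ = 1/√(LC).
Step 2 — ω₀ = 1/√(0.00106·9.9e-09) = 3.087e+05 rad/s.
Step 3 — f₀ = ω₀/(2π) = 4.913e+04 Hz.

f₀ = 4.913e+04 Hz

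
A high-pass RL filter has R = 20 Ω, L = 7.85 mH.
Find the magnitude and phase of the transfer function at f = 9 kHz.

Step 1 — Angular frequency: ω = 2π·9000 = 5.655e+04 rad/s.
Step 2 — Transfer function: H(jω) = jωL/(R + jωL).
Step 3 — Numerator jωL = j·443.9; denominator R + jωL = 20 + j443.9.
Step 4 — H = 0.998 + j0.04496.
Step 5 — Magnitude: |H| = 0.999 (-0.0 dB); phase: φ = 2.6°.

|H| = 0.999 (-0.0 dB), φ = 2.6°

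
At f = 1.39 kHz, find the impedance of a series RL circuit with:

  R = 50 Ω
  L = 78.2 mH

Step 1 — Angular frequency: ω = 2π·f = 2π·1390 = 8734 rad/s.
Step 2 — Component impedances:
  R: Z = R = 50 Ω
  L: Z = jωL = j·8734·0.0782 = 0 + j683 Ω
Step 3 — Series combination: Z_total = R + L = 50 + j683 Ω = 684.8∠85.8° Ω.

Z = 50 + j683 Ω = 684.8∠85.8° Ω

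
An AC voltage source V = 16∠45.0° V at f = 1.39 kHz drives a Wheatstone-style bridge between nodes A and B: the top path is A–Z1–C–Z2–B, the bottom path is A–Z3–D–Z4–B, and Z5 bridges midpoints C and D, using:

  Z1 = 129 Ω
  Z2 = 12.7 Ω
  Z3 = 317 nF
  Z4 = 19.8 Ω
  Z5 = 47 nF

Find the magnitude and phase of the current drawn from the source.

Step 1 — Angular frequency: ω = 2π·f = 2π·1390 = 8734 rad/s.
Step 2 — Component impedances:
  Z1: Z = R = 129 Ω
  Z2: Z = R = 12.7 Ω
  Z3: Z = 1/(jωC) = -j/(ω·C) = 0 - j361.2 Ω
  Z4: Z = R = 19.8 Ω
  Z5: Z = 1/(jωC) = -j/(ω·C) = 0 - j2436 Ω
Step 3 — Bridge requires nodal analysis (the Z5 bridge couples midpoints C and D, so the two paths cannot be reduced to a simple series/parallel combination). Setting node B to ground and injecting 1 A at node A, the 3-node admittance system at A, C, D solves to V_A = Z_AB = 120.9 - j46.31 Ω = 129.5∠-21.0° Ω.
Step 4 — Source phasor: V = 16∠45.0° V = 11.31 + j11.31 V.
Step 5 — Ohm's law: I = V / Z_total = (11.31 + j11.31) / (120.9 - j46.31) = 0.05035 + j0.1128 A.
Step 6 — Convert to polar: |I| = 0.1236 A, ∠I = 66.0°.

I = 0.1236∠66.0° A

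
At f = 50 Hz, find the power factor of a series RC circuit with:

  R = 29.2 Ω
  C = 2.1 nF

Step 1 — Angular frequency: ω = 2π·f = 2π·50 = 314.2 rad/s.
Step 2 — Component impedances:
  R: Z = R = 29.2 Ω
  C: Z = 1/(jωC) = -j/(ω·C) = 0 - j1.516e+06 Ω
Step 3 — Series combination: Z_total = R + C = 29.2 - j1.516e+06 Ω = 1.516e+06∠-90.0° Ω.
Step 4 — Power factor: PF = cos(φ) = Re(Z)/|Z| = 29.2/1.516e+06 = 1.926e-05.
Step 5 — Type: Im(Z) = -1.516e+06 ⇒ leading (phase φ = -90.0°).

PF = 1.926e-05 (leading, φ = -90.0°)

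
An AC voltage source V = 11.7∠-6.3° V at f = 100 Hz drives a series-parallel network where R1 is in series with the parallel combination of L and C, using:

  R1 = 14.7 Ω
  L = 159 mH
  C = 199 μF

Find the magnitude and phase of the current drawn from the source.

Step 1 — Angular frequency: ω = 2π·f = 2π·100 = 628.3 rad/s.
Step 2 — Component impedances:
  R1: Z = R = 14.7 Ω
  L: Z = jωL = j·628.3·0.159 = 0 + j99.9 Ω
  C: Z = 1/(jωC) = -j/(ω·C) = 0 - j7.998 Ω
Step 3 — Parallel branch: L || C = 1/(1/L + 1/C) = 0 - j8.694 Ω.
Step 4 — Series with R1: Z_total = R1 + (L || C) = 14.7 - j8.694 Ω = 17.08∠-30.6° Ω.
Step 5 — Source phasor: V = 11.7∠-6.3° V = 11.63 - j1.284 V.
Step 6 — Ohm's law: I = V / Z_total = (11.63 - j1.284) / (14.7 - j8.694) = 0.6244 + j0.2819 A.
Step 7 — Convert to polar: |I| = 0.6851 A, ∠I = 24.3°.

I = 0.6851∠24.3° A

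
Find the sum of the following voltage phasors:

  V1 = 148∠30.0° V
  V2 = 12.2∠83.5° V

Step 1 — Convert each phasor to rectangular form:
  V1 = 148·(cos(30.0°) + j·sin(30.0°)) = 128.2 + j74 V
  V2 = 12.2·(cos(83.5°) + j·sin(83.5°)) = 1.381 + j12.12 V
Step 2 — Sum components: V_total = 129.6 + j86.12 V.
Step 3 — Convert to polar: |V_total| = 155.6 V, ∠V_total = 33.6°.

V_total = 155.6∠33.6° V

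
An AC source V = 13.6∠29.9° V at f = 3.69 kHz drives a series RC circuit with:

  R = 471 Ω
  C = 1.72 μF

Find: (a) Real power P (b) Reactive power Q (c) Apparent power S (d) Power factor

Step 1 — Angular frequency: ω = 2π·f = 2π·3690 = 2.318e+04 rad/s.
Step 2 — Component impedances:
  R: Z = R = 471 Ω
  C: Z = 1/(jωC) = -j/(ω·C) = 0 - j25.08 Ω
Step 3 — Series combination: Z_total = R + C = 471 - j25.08 Ω = 471.7∠-3.0° Ω.
Step 4 — Source phasor: V = 13.6∠29.9° V = 11.79 + j6.779 V.
Step 5 — Current: I = V / Z = 0.0242 + j0.01568 A = 0.02883∠32.9° A.
Step 6 — Complex power: S = V·I* = 0.3916 - j0.02085 VA.
Step 7 — Real power: P = Re(S) = 0.3916 W.
Step 8 — Reactive power: Q = Im(S) = -0.02085 VAR.
Step 9 — Apparent power: |S| = 0.3921 VA.
Step 10 — Power factor: PF = P/|S| = 0.9986 (leading).

(a) P = 0.3916 W  (b) Q = -0.02085 VAR  (c) S = 0.3921 VA  (d) PF = 0.9986 (leading)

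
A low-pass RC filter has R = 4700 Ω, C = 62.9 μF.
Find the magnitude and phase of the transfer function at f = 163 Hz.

Step 1 — Angular frequency: ω = 2π·163 = 1024 rad/s.
Step 2 — Transfer function: H(jω) = 1/(1 + jωRC).
Step 3 — Denominator: 1 + jωRC = 1 + j·1024·4700·6.29e-05 = 1 + j302.8.
Step 4 — H = 1.091e-05 - j0.003303.
Step 5 — Magnitude: |H| = 0.003303 (-49.6 dB); phase: φ = -89.8°.

|H| = 0.003303 (-49.6 dB), φ = -89.8°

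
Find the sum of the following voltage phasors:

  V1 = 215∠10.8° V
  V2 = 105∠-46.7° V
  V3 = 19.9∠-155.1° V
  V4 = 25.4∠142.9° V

Step 1 — Convert each phasor to rectangular form:
  V1 = 215·(cos(10.8°) + j·sin(10.8°)) = 211.2 + j40.29 V
  V2 = 105·(cos(-46.7°) + j·sin(-46.7°)) = 72.01 - j76.42 V
  V3 = 19.9·(cos(-155.1°) + j·sin(-155.1°)) = -18.05 - j8.379 V
  V4 = 25.4·(cos(142.9°) + j·sin(142.9°)) = -20.26 + j15.32 V
Step 2 — Sum components: V_total = 244.9 - j29.19 V.
Step 3 — Convert to polar: |V_total| = 246.6 V, ∠V_total = -6.8°.

V_total = 246.6∠-6.8° V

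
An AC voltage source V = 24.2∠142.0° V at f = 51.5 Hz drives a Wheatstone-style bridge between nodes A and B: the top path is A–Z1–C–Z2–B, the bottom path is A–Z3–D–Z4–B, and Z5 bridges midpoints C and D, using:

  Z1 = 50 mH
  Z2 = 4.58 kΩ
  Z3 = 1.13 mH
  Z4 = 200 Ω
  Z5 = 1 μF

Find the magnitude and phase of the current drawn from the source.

Step 1 — Angular frequency: ω = 2π·f = 2π·51.5 = 323.6 rad/s.
Step 2 — Component impedances:
  Z1: Z = jωL = j·323.6·0.05 = 0 + j16.18 Ω
  Z2: Z = R = 4580 Ω
  Z3: Z = jωL = j·323.6·0.00113 = 0 + j0.3656 Ω
  Z4: Z = R = 200 Ω
  Z5: Z = 1/(jωC) = -j/(ω·C) = 0 - j3090 Ω
Step 3 — Bridge requires nodal analysis (the Z5 bridge couples midpoints C and D, so the two paths cannot be reduced to a simple series/parallel combination). Setting node B to ground and injecting 1 A at node A, the 3-node admittance system at A, C, D solves to V_A = Z_AB = 191.6 + j0.3641 Ω = 191.6∠0.1° Ω.
Step 4 — Source phasor: V = 24.2∠142.0° V = -19.07 + j14.9 V.
Step 5 — Ohm's law: I = V / Z_total = (-19.07 + j14.9) / (191.6 + j0.3641) = -0.09936 + j0.07794 A.
Step 6 — Convert to polar: |I| = 0.1263 A, ∠I = 141.9°.

I = 0.1263∠141.9° A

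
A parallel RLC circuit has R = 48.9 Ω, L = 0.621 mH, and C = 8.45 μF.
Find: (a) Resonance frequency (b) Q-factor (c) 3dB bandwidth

Step 1 — Resonance: ω₀ = 1/√(LC) = 1/√(0.000621·8.45e-06) = 1.38e+04 rad/s.
Step 2 — f₀ = ω₀/(2π) = 2197 Hz.
Step 3 — Parallel Q: Q = R/(ω₀L) = 48.9/(1.38e+04·0.000621) = 5.704.
Step 4 — Bandwidth: Δω = ω₀/Q = 2420 rad/s; BW = Δω/(2π) = 385.2 Hz.

(a) f₀ = 2197 Hz  (b) Q = 5.704  (c) BW = 385.2 Hz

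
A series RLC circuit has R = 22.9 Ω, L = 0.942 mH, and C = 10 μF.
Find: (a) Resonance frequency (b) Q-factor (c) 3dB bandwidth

Step 1 — Resonance condition Im(Z)=0 gives ω₀ = 1/√(LC).
Step 2 — ω₀ = 1/√(0.000942·1e-05) = 1.03e+04 rad/s.
Step 3 — f₀ = ω₀/(2π) = 1640 Hz.
Step 4 — Series Q: Q = ω₀L/R = 1.03e+04·0.000942/22.9 = 0.4238.
Step 5 — 3dB bandwidth: Δω = ω₀/Q = 2.431e+04 rad/s; BW = Δω/(2π) = 3869 Hz.

(a) f₀ = 1640 Hz  (b) Q = 0.4238  (c) BW = 3869 Hz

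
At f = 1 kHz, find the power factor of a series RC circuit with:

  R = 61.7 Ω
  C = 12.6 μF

Step 1 — Angular frequency: ω = 2π·f = 2π·1000 = 6283 rad/s.
Step 2 — Component impedances:
  R: Z = R = 61.7 Ω
  C: Z = 1/(jωC) = -j/(ω·C) = 0 - j12.63 Ω
Step 3 — Series combination: Z_total = R + C = 61.7 - j12.63 Ω = 62.98∠-11.6° Ω.
Step 4 — Power factor: PF = cos(φ) = Re(Z)/|Z| = 61.7/62.98 = 0.9797.
Step 5 — Type: Im(Z) = -12.63 ⇒ leading (phase φ = -11.6°).

PF = 0.9797 (leading, φ = -11.6°)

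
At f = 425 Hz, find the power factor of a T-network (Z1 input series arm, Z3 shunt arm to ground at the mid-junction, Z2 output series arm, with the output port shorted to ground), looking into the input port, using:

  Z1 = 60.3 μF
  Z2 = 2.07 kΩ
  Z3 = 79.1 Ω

Step 1 — Angular frequency: ω = 2π·f = 2π·425 = 2670 rad/s.
Step 2 — Component impedances:
  Z1: Z = 1/(jωC) = -j/(ω·C) = 0 - j6.21 Ω
  Z2: Z = R = 2070 Ω
  Z3: Z = R = 79.1 Ω
Step 3 — With the output port shorted to ground, the output series arm Z2 runs from the junction to ground; the shunt arm Z3 also runs from the junction to ground. They appear in parallel: Z3 || Z2 = 76.19 Ω.
Step 4 — Series with input arm Z1: Z_in = Z1 + (Z3 || Z2) = 76.19 - j6.21 Ω = 76.44∠-4.7° Ω.
Step 5 — Power factor: PF = cos(φ) = Re(Z)/|Z| = 76.19/76.44 = 0.9967.
Step 6 — Type: Im(Z) = -6.21 ⇒ leading (phase φ = -4.7°).

PF = 0.9967 (leading, φ = -4.7°)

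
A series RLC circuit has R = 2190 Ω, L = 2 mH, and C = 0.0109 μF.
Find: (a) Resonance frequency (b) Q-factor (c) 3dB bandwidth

Step 1 — Resonance: ω₀ = 1/√(LC) = 1/√(0.002·1.09e-08) = 2.142e+05 rad/s.
Step 2 — f₀ = ω₀/(2π) = 3.409e+04 Hz.
Step 3 — Series Q: Q = ω₀L/R = 2.142e+05·0.002/2190 = 0.1956.
Step 4 — Bandwidth: Δω = ω₀/Q = 1.095e+06 rad/s; BW = Δω/(2π) = 1.743e+05 Hz.

(a) f₀ = 3.409e+04 Hz  (b) Q = 0.1956  (c) BW = 1.743e+05 Hz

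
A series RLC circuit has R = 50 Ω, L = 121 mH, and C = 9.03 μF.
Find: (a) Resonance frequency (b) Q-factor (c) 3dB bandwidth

Step 1 — Resonance condition Im(Z)=0 gives ω₀ = 1/√(LC).
Step 2 — ω₀ = 1/√(0.121·9.03e-06) = 956.7 rad/s.
Step 3 — f₀ = ω₀/(2π) = 152.3 Hz.
Step 4 — Series Q: Q = ω₀L/R = 956.7·0.121/50 = 2.315.
Step 5 — 3dB bandwidth: Δω = ω₀/Q = 413.2 rad/s; BW = Δω/(2π) = 65.77 Hz.

(a) f₀ = 152.3 Hz  (b) Q = 2.315  (c) BW = 65.77 Hz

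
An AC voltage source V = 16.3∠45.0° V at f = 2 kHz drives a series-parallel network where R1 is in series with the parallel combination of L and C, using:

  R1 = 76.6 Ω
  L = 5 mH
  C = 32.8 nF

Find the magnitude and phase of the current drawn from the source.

Step 1 — Angular frequency: ω = 2π·f = 2π·2000 = 1.257e+04 rad/s.
Step 2 — Component impedances:
  R1: Z = R = 76.6 Ω
  L: Z = jωL = j·1.257e+04·0.005 = 0 + j62.83 Ω
  C: Z = 1/(jωC) = -j/(ω·C) = 0 - j2426 Ω
Step 3 — Parallel branch: L || C = 1/(1/L + 1/C) = 0 + j64.5 Ω.
Step 4 — Series with R1: Z_total = R1 + (L || C) = 76.6 + j64.5 Ω = 100.1∠40.1° Ω.
Step 5 — Source phasor: V = 16.3∠45.0° V = 11.53 + j11.53 V.
Step 6 — Ohm's law: I = V / Z_total = (11.53 + j11.53) / (76.6 + j64.5) = 0.1622 + j0.0139 A.
Step 7 — Convert to polar: |I| = 0.1628 A, ∠I = 4.9°.

I = 0.1628∠4.9° A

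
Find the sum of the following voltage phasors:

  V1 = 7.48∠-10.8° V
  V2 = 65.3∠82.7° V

Step 1 — Convert each phasor to rectangular form:
  V1 = 7.48·(cos(-10.8°) + j·sin(-10.8°)) = 7.348 - j1.402 V
  V2 = 65.3·(cos(82.7°) + j·sin(82.7°)) = 8.297 + j64.77 V
Step 2 — Sum components: V_total = 15.64 + j63.37 V.
Step 3 — Convert to polar: |V_total| = 65.27 V, ∠V_total = 76.1°.

V_total = 65.27∠76.1° V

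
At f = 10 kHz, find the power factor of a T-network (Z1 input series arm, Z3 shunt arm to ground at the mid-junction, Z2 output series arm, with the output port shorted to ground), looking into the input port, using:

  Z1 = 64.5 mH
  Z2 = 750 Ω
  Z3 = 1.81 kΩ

Step 1 — Angular frequency: ω = 2π·f = 2π·1e+04 = 6.283e+04 rad/s.
Step 2 — Component impedances:
  Z1: Z = jωL = j·6.283e+04·0.0645 = 0 + j4053 Ω
  Z2: Z = R = 750 Ω
  Z3: Z = R = 1810 Ω
Step 3 — With the output port shorted to ground, the output series arm Z2 runs from the junction to ground; the shunt arm Z3 also runs from the junction to ground. They appear in parallel: Z3 || Z2 = 530.3 Ω.
Step 4 — Series with input arm Z1: Z_in = Z1 + (Z3 || Z2) = 530.3 + j4053 Ω = 4087∠82.5° Ω.
Step 5 — Power factor: PF = cos(φ) = Re(Z)/|Z| = 530.27/4087.2 = 0.1297.
Step 6 — Type: Im(Z) = 4053 ⇒ lagging (phase φ = 82.5°).

PF = 0.1297 (lagging, φ = 82.5°)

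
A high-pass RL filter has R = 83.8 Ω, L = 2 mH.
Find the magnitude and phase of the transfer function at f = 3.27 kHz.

Step 1 — Angular frequency: ω = 2π·3270 = 2.055e+04 rad/s.
Step 2 — Transfer function: H(jω) = jωL/(R + jωL).
Step 3 — Numerator jωL = j·41.09; denominator R + jωL = 83.8 + j41.09.
Step 4 — H = 0.1938 + j0.3953.
Step 5 — Magnitude: |H| = 0.4403 (-7.1 dB); phase: φ = 63.9°.

|H| = 0.4403 (-7.1 dB), φ = 63.9°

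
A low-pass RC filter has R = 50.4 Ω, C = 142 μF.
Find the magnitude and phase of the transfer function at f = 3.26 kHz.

Step 1 — Angular frequency: ω = 2π·3260 = 2.048e+04 rad/s.
Step 2 — Transfer function: H(jω) = 1/(1 + jωRC).
Step 3 — Denominator: 1 + jωRC = 1 + j·2.048e+04·50.4·0.000142 = 1 + j146.6.
Step 4 — H = 4.653e-05 - j0.006821.
Step 5 — Magnitude: |H| = 0.006821 (-43.3 dB); phase: φ = -89.6°.

|H| = 0.006821 (-43.3 dB), φ = -89.6°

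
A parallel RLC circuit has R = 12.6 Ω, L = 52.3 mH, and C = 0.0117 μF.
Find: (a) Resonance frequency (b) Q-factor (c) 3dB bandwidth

Step 1 — Resonance: ω₀ = 1/√(LC) = 1/√(0.0523·1.17e-08) = 4.043e+04 rad/s.
Step 2 — f₀ = ω₀/(2π) = 6434 Hz.
Step 3 — Parallel Q: Q = R/(ω₀L) = 12.6/(4.043e+04·0.0523) = 0.00596.
Step 4 — Bandwidth: Δω = ω₀/Q = 6.783e+06 rad/s; BW = Δω/(2π) = 1.08e+06 Hz.

(a) f₀ = 6434 Hz  (b) Q = 0.00596  (c) BW = 1.08e+06 Hz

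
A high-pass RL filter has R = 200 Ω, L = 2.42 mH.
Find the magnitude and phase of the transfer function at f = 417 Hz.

Step 1 — Angular frequency: ω = 2π·417 = 2620 rad/s.
Step 2 — Transfer function: H(jω) = jωL/(R + jωL).
Step 3 — Numerator jωL = j·6.341; denominator R + jωL = 200 + j6.341.
Step 4 — H = 0.001004 + j0.03167.
Step 5 — Magnitude: |H| = 0.03169 (-30.0 dB); phase: φ = 88.2°.

|H| = 0.03169 (-30.0 dB), φ = 88.2°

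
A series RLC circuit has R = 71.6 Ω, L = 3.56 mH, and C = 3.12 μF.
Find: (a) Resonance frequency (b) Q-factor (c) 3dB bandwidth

Step 1 — Resonance: ω₀ = 1/√(LC) = 1/√(0.00356·3.12e-06) = 9489 rad/s.
Step 2 — f₀ = ω₀/(2π) = 1510 Hz.
Step 3 — Series Q: Q = ω₀L/R = 9489·0.00356/71.6 = 0.4718.
Step 4 — Bandwidth: Δω = ω₀/Q = 2.011e+04 rad/s; BW = Δω/(2π) = 3201 Hz.

(a) f₀ = 1510 Hz  (b) Q = 0.4718  (c) BW = 3201 Hz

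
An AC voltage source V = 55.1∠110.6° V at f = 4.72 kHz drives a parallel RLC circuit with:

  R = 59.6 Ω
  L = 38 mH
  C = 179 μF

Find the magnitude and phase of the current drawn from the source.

Step 1 — Angular frequency: ω = 2π·f = 2π·4720 = 2.966e+04 rad/s.
Step 2 — Component impedances:
  R: Z = R = 59.6 Ω
  L: Z = jωL = j·2.966e+04·0.038 = 0 + j1127 Ω
  C: Z = 1/(jωC) = -j/(ω·C) = 0 - j0.1884 Ω
Step 3 — Parallel combination: 1/Z_total = 1/R + 1/L + 1/C; Z_total = 0.0005956 - j0.1884 Ω = 0.1884∠-89.8° Ω.
Step 4 — Source phasor: V = 55.1∠110.6° V = -19.39 + j51.58 V.
Step 5 — Ohm's law: I = V / Z_total = (-19.39 + j51.58) / (0.0005956 - j0.1884) = -274.1 - j102 A.
Step 6 — Convert to polar: |I| = 292.5 A, ∠I = -159.6°.

I = 292.5∠-159.6° A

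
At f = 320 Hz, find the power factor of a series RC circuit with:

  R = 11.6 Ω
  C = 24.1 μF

Step 1 — Angular frequency: ω = 2π·f = 2π·320 = 2011 rad/s.
Step 2 — Component impedances:
  R: Z = R = 11.6 Ω
  C: Z = 1/(jωC) = -j/(ω·C) = 0 - j20.64 Ω
Step 3 — Series combination: Z_total = R + C = 11.6 - j20.64 Ω = 23.67∠-60.7° Ω.
Step 4 — Power factor: PF = cos(φ) = Re(Z)/|Z| = 11.6/23.674 = 0.49.
Step 5 — Type: Im(Z) = -20.64 ⇒ leading (phase φ = -60.7°).

PF = 0.49 (leading, φ = -60.7°)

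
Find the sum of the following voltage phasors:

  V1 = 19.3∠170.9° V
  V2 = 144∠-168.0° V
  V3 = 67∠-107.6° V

Step 1 — Convert each phasor to rectangular form:
  V1 = 19.3·(cos(170.9°) + j·sin(170.9°)) = -19.06 + j3.052 V
  V2 = 144·(cos(-168.0°) + j·sin(-168.0°)) = -140.9 - j29.94 V
  V3 = 67·(cos(-107.6°) + j·sin(-107.6°)) = -20.26 - j63.86 V
Step 2 — Sum components: V_total = -180.2 - j90.75 V.
Step 3 — Convert to polar: |V_total| = 201.7 V, ∠V_total = -153.3°.

V_total = 201.7∠-153.3° V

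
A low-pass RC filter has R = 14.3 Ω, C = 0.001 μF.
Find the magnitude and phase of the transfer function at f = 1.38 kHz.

Step 1 — Angular frequency: ω = 2π·1380 = 8671 rad/s.
Step 2 — Transfer function: H(jω) = 1/(1 + jωRC).
Step 3 — Denominator: 1 + jωRC = 1 + j·8671·14.3·1e-09 = 1 + j0.000124.
Step 4 — H = 1 - j0.000124.
Step 5 — Magnitude: |H| = 1 (-0.0 dB); phase: φ = -0.0°.

|H| = 1 (-0.0 dB), φ = -0.0°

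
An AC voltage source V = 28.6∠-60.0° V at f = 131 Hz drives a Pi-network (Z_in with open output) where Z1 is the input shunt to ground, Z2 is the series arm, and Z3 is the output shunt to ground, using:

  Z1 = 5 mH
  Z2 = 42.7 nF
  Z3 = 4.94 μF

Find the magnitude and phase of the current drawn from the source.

Step 1 — Angular frequency: ω = 2π·f = 2π·131 = 823.1 rad/s.
Step 2 — Component impedances:
  Z1: Z = jωL = j·823.1·0.005 = 0 + j4.115 Ω
  Z2: Z = 1/(jωC) = -j/(ω·C) = 0 - j2.845e+04 Ω
  Z3: Z = 1/(jωC) = -j/(ω·C) = 0 - j245.9 Ω
Step 3 — With open output, the series arm Z2 and the output shunt Z3 appear in series to ground: Z2 + Z3 = 0 - j2.87e+04 Ω.
Step 4 — Parallel with input shunt Z1: Z_in = Z1 || (Z2 + Z3) = 0 + j4.116 Ω = 4.116∠90.0° Ω.
Step 5 — Source phasor: V = 28.6∠-60.0° V = 14.3 - j24.77 V.
Step 6 — Ohm's law: I = V / Z_total = (14.3 - j24.77) / (0 + j4.116) = -6.017 - j3.474 A.
Step 7 — Convert to polar: |I| = 6.948 A, ∠I = -150.0°.

I = 6.948∠-150.0° A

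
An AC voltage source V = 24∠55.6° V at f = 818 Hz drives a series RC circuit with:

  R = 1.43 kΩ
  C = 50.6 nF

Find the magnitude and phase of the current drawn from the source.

Step 1 — Angular frequency: ω = 2π·f = 2π·818 = 5140 rad/s.
Step 2 — Component impedances:
  R: Z = R = 1430 Ω
  C: Z = 1/(jωC) = -j/(ω·C) = 0 - j3845 Ω
Step 3 — Series combination: Z_total = R + C = 1430 - j3845 Ω = 4102∠-69.6° Ω.
Step 4 — Source phasor: V = 24∠55.6° V = 13.56 + j19.8 V.
Step 5 — Ohm's law: I = V / Z_total = (13.56 + j19.8) / (1430 - j3845) = -0.003372 + j0.00478 A.
Step 6 — Convert to polar: |I| = 0.00585 A, ∠I = 125.2°.

I = 0.00585∠125.2° A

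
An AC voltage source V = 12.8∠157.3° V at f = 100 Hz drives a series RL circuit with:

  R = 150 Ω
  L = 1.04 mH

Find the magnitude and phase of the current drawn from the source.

Step 1 — Angular frequency: ω = 2π·f = 2π·100 = 628.3 rad/s.
Step 2 — Component impedances:
  R: Z = R = 150 Ω
  L: Z = jωL = j·628.3·0.00104 = 0 + j0.6535 Ω
Step 3 — Series combination: Z_total = R + L = 150 + j0.6535 Ω = 150∠0.2° Ω.
Step 4 — Source phasor: V = 12.8∠157.3° V = -11.81 + j4.94 V.
Step 5 — Ohm's law: I = V / Z_total = (-11.81 + j4.94) / (150 + j0.6535) = -0.07858 + j0.03327 A.
Step 6 — Convert to polar: |I| = 0.08533 A, ∠I = 157.1°.

I = 0.08533∠157.1° A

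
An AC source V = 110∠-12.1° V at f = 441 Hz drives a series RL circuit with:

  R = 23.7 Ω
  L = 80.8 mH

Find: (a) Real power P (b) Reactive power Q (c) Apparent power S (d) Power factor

Step 1 — Angular frequency: ω = 2π·f = 2π·441 = 2771 rad/s.
Step 2 — Component impedances:
  R: Z = R = 23.7 Ω
  L: Z = jωL = j·2771·0.0808 = 0 + j223.9 Ω
Step 3 — Series combination: Z_total = R + L = 23.7 + j223.9 Ω = 225.1∠84.0° Ω.
Step 4 — Source phasor: V = 110∠-12.1° V = 107.6 - j23.06 V.
Step 5 — Current: I = V / Z = -0.05156 - j0.4859 A = 0.4886∠-96.1° A.
Step 6 — Complex power: S = V·I* = 5.658 + j53.45 VA.
Step 7 — Real power: P = Re(S) = 5.658 W.
Step 8 — Reactive power: Q = Im(S) = 53.45 VAR.
Step 9 — Apparent power: |S| = 53.74 VA.
Step 10 — Power factor: PF = P/|S| = 0.1053 (lagging).

(a) P = 5.658 W  (b) Q = 53.45 VAR  (c) S = 53.74 VA  (d) PF = 0.1053 (lagging)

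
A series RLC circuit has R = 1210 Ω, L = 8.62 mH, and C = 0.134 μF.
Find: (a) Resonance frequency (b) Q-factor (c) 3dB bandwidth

Step 1 — Resonance condition Im(Z)=0 gives ω₀ = 1/√(LC).
Step 2 — ω₀ = 1/√(0.00862·1.34e-07) = 2.942e+04 rad/s.
Step 3 — f₀ = ω₀/(2π) = 4683 Hz.
Step 4 — Series Q: Q = ω₀L/R = 2.942e+04·0.00862/1210 = 0.2096.
Step 5 — 3dB bandwidth: Δω = ω₀/Q = 1.404e+05 rad/s; BW = Δω/(2π) = 2.234e+04 Hz.

(a) f₀ = 4683 Hz  (b) Q = 0.2096  (c) BW = 2.234e+04 Hz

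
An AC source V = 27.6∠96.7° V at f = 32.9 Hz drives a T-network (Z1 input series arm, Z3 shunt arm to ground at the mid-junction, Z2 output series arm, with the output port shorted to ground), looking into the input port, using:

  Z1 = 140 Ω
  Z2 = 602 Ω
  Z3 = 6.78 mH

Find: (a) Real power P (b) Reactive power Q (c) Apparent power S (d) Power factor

Step 1 — Angular frequency: ω = 2π·f = 2π·32.9 = 206.7 rad/s.
Step 2 — Component impedances:
  Z1: Z = R = 140 Ω
  Z2: Z = R = 602 Ω
  Z3: Z = jωL = j·206.7·0.00678 = 0 + j1.402 Ω
Step 3 — With the output port shorted to ground, the output series arm Z2 runs from the junction to ground; the shunt arm Z3 also runs from the junction to ground. They appear in parallel: Z3 || Z2 = 0.003263 + j1.402 Ω.
Step 4 — Series with input arm Z1: Z_in = Z1 + (Z3 || Z2) = 140 + j1.402 Ω = 140∠0.6° Ω.
Step 5 — Source phasor: V = 27.6∠96.7° V = -3.22 + j27.41 V.
Step 6 — Current: I = V / Z = -0.02104 + j0.196 A = 0.1971∠96.1° A.
Step 7 — Complex power: S = V·I* = 5.44 + j0.05446 VA.
Step 8 — Real power: P = Re(S) = 5.44 W.
Step 9 — Reactive power: Q = Im(S) = 0.05446 VAR.
Step 10 — Apparent power: |S| = 5.441 VA.
Step 11 — Power factor: PF = P/|S| = 0.9999 (lagging).

(a) P = 5.44 W  (b) Q = 0.05446 VAR  (c) S = 5.441 VA  (d) PF = 0.9999 (lagging)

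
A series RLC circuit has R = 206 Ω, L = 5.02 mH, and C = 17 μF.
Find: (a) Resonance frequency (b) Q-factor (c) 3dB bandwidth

Step 1 — Resonance condition Im(Z)=0 gives ω₀ = 1/√(LC).
Step 2 — ω₀ = 1/√(0.00502·1.7e-05) = 3423 rad/s.
Step 3 — f₀ = ω₀/(2π) = 544.8 Hz.
Step 4 — Series Q: Q = ω₀L/R = 3423·0.00502/206 = 0.08342.
Step 5 — 3dB bandwidth: Δω = ω₀/Q = 4.104e+04 rad/s; BW = Δω/(2π) = 6531 Hz.

(a) f₀ = 544.8 Hz  (b) Q = 0.08342  (c) BW = 6531 Hz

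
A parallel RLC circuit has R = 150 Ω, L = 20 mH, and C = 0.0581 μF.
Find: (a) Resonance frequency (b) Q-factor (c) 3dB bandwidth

Step 1 — Resonance: ω₀ = 1/√(LC) = 1/√(0.02·5.81e-08) = 2.934e+04 rad/s.
Step 2 — f₀ = ω₀/(2π) = 4669 Hz.
Step 3 — Parallel Q: Q = R/(ω₀L) = 150/(2.934e+04·0.02) = 0.2557.
Step 4 — Bandwidth: Δω = ω₀/Q = 1.147e+05 rad/s; BW = Δω/(2π) = 1.826e+04 Hz.

(a) f₀ = 4669 Hz  (b) Q = 0.2557  (c) BW = 1.826e+04 Hz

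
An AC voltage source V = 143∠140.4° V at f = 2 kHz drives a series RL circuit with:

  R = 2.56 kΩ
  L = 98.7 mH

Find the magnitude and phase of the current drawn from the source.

Step 1 — Angular frequency: ω = 2π·f = 2π·2000 = 1.257e+04 rad/s.
Step 2 — Component impedances:
  R: Z = R = 2560 Ω
  L: Z = jωL = j·1.257e+04·0.0987 = 0 + j1240 Ω
Step 3 — Series combination: Z_total = R + L = 2560 + j1240 Ω = 2845∠25.8° Ω.
Step 4 — Source phasor: V = 143∠140.4° V = -110.2 + j91.15 V.
Step 5 — Ohm's law: I = V / Z_total = (-110.2 + j91.15) / (2560 + j1240) = -0.02089 + j0.04573 A.
Step 6 — Convert to polar: |I| = 0.05027 A, ∠I = 114.6°.

I = 0.05027∠114.6° A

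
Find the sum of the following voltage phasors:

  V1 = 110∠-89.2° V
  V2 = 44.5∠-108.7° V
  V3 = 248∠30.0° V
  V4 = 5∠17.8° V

Step 1 — Convert each phasor to rectangular form:
  V1 = 110·(cos(-89.2°) + j·sin(-89.2°)) = 1.536 - j110 V
  V2 = 44.5·(cos(-108.7°) + j·sin(-108.7°)) = -14.27 - j42.15 V
  V3 = 248·(cos(30.0°) + j·sin(30.0°)) = 214.8 + j124 V
  V4 = 5·(cos(17.8°) + j·sin(17.8°)) = 4.761 + j1.528 V
Step 2 — Sum components: V_total = 206.8 - j26.61 V.
Step 3 — Convert to polar: |V_total| = 208.5 V, ∠V_total = -7.3°.

V_total = 208.5∠-7.3° V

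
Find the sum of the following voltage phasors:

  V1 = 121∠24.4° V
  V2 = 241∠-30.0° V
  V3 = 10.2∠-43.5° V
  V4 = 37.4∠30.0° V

Step 1 — Convert each phasor to rectangular form:
  V1 = 121·(cos(24.4°) + j·sin(24.4°)) = 110.2 + j49.99 V
  V2 = 241·(cos(-30.0°) + j·sin(-30.0°)) = 208.7 - j120.5 V
  V3 = 10.2·(cos(-43.5°) + j·sin(-43.5°)) = 7.399 - j7.021 V
  V4 = 37.4·(cos(30.0°) + j·sin(30.0°)) = 32.39 + j18.7 V
Step 2 — Sum components: V_total = 358.7 - j58.84 V.
Step 3 — Convert to polar: |V_total| = 363.5 V, ∠V_total = -9.3°.

V_total = 363.5∠-9.3° V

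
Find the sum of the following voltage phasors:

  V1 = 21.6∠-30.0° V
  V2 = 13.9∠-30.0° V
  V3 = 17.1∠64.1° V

Step 1 — Convert each phasor to rectangular form:
  V1 = 21.6·(cos(-30.0°) + j·sin(-30.0°)) = 18.71 - j10.8 V
  V2 = 13.9·(cos(-30.0°) + j·sin(-30.0°)) = 12.04 - j6.95 V
  V3 = 17.1·(cos(64.1°) + j·sin(64.1°)) = 7.469 + j15.38 V
Step 2 — Sum components: V_total = 38.21 - j2.368 V.
Step 3 — Convert to polar: |V_total| = 38.29 V, ∠V_total = -3.5°.

V_total = 38.29∠-3.5° V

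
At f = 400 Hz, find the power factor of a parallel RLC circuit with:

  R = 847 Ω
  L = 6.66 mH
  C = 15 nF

Step 1 — Angular frequency: ω = 2π·f = 2π·400 = 2513 rad/s.
Step 2 — Component impedances:
  R: Z = R = 847 Ω
  L: Z = jωL = j·2513·0.00666 = 0 + j16.74 Ω
  C: Z = 1/(jωC) = -j/(ω·C) = 0 - j2.653e+04 Ω
Step 3 — Parallel combination: 1/Z_total = 1/R + 1/L + 1/C; Z_total = 0.3311 + j16.74 Ω = 16.75∠88.9° Ω.
Step 4 — Power factor: PF = cos(φ) = Re(Z)/|Z| = 0.3311/16.75 = 0.01977.
Step 5 — Type: Im(Z) = 16.74 ⇒ lagging (phase φ = 88.9°).

PF = 0.01977 (lagging, φ = 88.9°)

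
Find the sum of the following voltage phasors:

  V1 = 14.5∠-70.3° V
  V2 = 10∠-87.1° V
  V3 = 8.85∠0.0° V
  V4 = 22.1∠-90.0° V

Step 1 — Convert each phasor to rectangular form:
  V1 = 14.5·(cos(-70.3°) + j·sin(-70.3°)) = 4.888 - j13.65 V
  V2 = 10·(cos(-87.1°) + j·sin(-87.1°)) = 0.5059 - j9.987 V
  V3 = 8.85·(cos(0.0°) + j·sin(0.0°)) = 8.85 V
  V4 = 22.1·(cos(-90.0°) + j·sin(-90.0°)) = 0 - j22.1 V
Step 2 — Sum components: V_total = 14.24 - j45.74 V.
Step 3 — Convert to polar: |V_total| = 47.91 V, ∠V_total = -72.7°.

V_total = 47.91∠-72.7° V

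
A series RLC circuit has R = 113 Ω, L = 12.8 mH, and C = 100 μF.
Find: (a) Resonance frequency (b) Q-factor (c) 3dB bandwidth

Step 1 — Resonance: ω₀ = 1/√(LC) = 1/√(0.0128·0.0001) = 883.9 rad/s.
Step 2 — f₀ = ω₀/(2π) = 140.7 Hz.
Step 3 — Series Q: Q = ω₀L/R = 883.9·0.0128/113 = 0.1001.
Step 4 — Bandwidth: Δω = ω₀/Q = 8828 rad/s; BW = Δω/(2π) = 1405 Hz.

(a) f₀ = 140.7 Hz  (b) Q = 0.1001  (c) BW = 1405 Hz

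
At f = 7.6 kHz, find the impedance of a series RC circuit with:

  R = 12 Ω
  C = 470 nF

Step 1 — Angular frequency: ω = 2π·f = 2π·7600 = 4.775e+04 rad/s.
Step 2 — Component impedances:
  R: Z = R = 12 Ω
  C: Z = 1/(jωC) = -j/(ω·C) = 0 - j44.56 Ω
Step 3 — Series combination: Z_total = R + C = 12 - j44.56 Ω = 46.14∠-74.9° Ω.

Z = 12 - j44.56 Ω = 46.14∠-74.9° Ω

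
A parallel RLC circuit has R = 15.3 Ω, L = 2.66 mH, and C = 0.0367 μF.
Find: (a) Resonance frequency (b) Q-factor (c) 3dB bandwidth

Step 1 — Resonance: ω₀ = 1/√(LC) = 1/√(0.00266·3.67e-08) = 1.012e+05 rad/s.
Step 2 — f₀ = ω₀/(2π) = 1.611e+04 Hz.
Step 3 — Parallel Q: Q = R/(ω₀L) = 15.3/(1.012e+05·0.00266) = 0.05683.
Step 4 — Bandwidth: Δω = ω₀/Q = 1.781e+06 rad/s; BW = Δω/(2π) = 2.834e+05 Hz.

(a) f₀ = 1.611e+04 Hz  (b) Q = 0.05683  (c) BW = 2.834e+05 Hz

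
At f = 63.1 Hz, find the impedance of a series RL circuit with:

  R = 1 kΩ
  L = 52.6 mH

Step 1 — Angular frequency: ω = 2π·f = 2π·63.1 = 396.5 rad/s.
Step 2 — Component impedances:
  R: Z = R = 1000 Ω
  L: Z = jωL = j·396.5·0.0526 = 0 + j20.85 Ω
Step 3 — Series combination: Z_total = R + L = 1000 + j20.85 Ω = 1000∠1.2° Ω.

Z = 1000 + j20.85 Ω = 1000∠1.2° Ω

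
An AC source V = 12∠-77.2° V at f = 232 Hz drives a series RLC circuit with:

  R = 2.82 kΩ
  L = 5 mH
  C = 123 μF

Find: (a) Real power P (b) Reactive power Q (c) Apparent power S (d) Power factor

Step 1 — Angular frequency: ω = 2π·f = 2π·232 = 1458 rad/s.
Step 2 — Component impedances:
  R: Z = R = 2820 Ω
  L: Z = jωL = j·1458·0.005 = 0 + j7.288 Ω
  C: Z = 1/(jωC) = -j/(ω·C) = 0 - j5.577 Ω
Step 3 — Series combination: Z_total = R + L + C = 2820 + j1.711 Ω = 2820∠0.0° Ω.
Step 4 — Source phasor: V = 12∠-77.2° V = 2.659 - j11.7 V.
Step 5 — Current: I = V / Z = 0.0009402 - j0.00415 A = 0.004255∠-77.2° A.
Step 6 — Complex power: S = V·I* = 0.05106 + j3.099e-05 VA.
Step 7 — Real power: P = Re(S) = 0.05106 W.
Step 8 — Reactive power: Q = Im(S) = 3.099e-05 VAR.
Step 9 — Apparent power: |S| = 0.05106 VA.
Step 10 — Power factor: PF = P/|S| = 1 (lagging).

(a) P = 0.05106 W  (b) Q = 3.099e-05 VAR  (c) S = 0.05106 VA  (d) PF = 1 (lagging)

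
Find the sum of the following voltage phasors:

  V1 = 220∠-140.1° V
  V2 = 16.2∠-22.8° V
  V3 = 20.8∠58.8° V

Step 1 — Convert each phasor to rectangular form:
  V1 = 220·(cos(-140.1°) + j·sin(-140.1°)) = -168.8 - j141.1 V
  V2 = 16.2·(cos(-22.8°) + j·sin(-22.8°)) = 14.93 - j6.278 V
  V3 = 20.8·(cos(58.8°) + j·sin(58.8°)) = 10.77 + j17.79 V
Step 2 — Sum components: V_total = -143.1 - j129.6 V.
Step 3 — Convert to polar: |V_total| = 193 V, ∠V_total = -137.8°.

V_total = 193∠-137.8° V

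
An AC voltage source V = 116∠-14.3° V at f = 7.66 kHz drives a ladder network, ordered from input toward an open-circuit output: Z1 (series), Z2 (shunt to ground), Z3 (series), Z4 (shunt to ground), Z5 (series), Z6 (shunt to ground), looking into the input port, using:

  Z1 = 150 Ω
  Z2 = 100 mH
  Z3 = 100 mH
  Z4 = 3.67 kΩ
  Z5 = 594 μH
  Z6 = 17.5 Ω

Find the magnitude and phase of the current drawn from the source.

Step 1 — Angular frequency: ω = 2π·f = 2π·7660 = 4.813e+04 rad/s.
Step 2 — Component impedances:
  Z1: Z = R = 150 Ω
  Z2: Z = jωL = j·4.813e+04·0.1 = 0 + j4813 Ω
  Z3: Z = jωL = j·4.813e+04·0.1 = 0 + j4813 Ω
  Z4: Z = R = 3670 Ω
  Z5: Z = jωL = j·4.813e+04·0.000594 = 0 + j28.59 Ω
  Z6: Z = R = 17.5 Ω
Step 3 — Ladder network (open output): work backward from the far end, alternating series and parallel combinations. Z_in = 154.4 + j2414 Ω = 2418∠86.3° Ω.
Step 4 — Source phasor: V = 116∠-14.3° V = 112.4 - j28.65 V.
Step 5 — Ohm's law: I = V / Z_total = (112.4 - j28.65) / (154.4 + j2414) = -0.008856 - j0.04714 A.
Step 6 — Convert to polar: |I| = 0.04796 A, ∠I = -100.6°.

I = 0.04796∠-100.6° A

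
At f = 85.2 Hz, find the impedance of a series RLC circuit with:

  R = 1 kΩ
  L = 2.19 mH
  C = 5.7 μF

Step 1 — Angular frequency: ω = 2π·f = 2π·85.2 = 535.3 rad/s.
Step 2 — Component impedances:
  R: Z = R = 1000 Ω
  L: Z = jωL = j·535.3·0.00219 = 0 + j1.172 Ω
  C: Z = 1/(jωC) = -j/(ω·C) = 0 - j327.7 Ω
Step 3 — Series combination: Z_total = R + L + C = 1000 - j326.5 Ω = 1052∠-18.1° Ω.

Z = 1000 - j326.5 Ω = 1052∠-18.1° Ω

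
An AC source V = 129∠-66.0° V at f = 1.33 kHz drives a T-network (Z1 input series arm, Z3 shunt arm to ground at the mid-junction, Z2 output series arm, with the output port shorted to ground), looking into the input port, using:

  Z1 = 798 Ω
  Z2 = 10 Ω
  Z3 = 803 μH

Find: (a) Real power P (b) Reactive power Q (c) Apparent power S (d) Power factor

Step 1 — Angular frequency: ω = 2π·f = 2π·1330 = 8357 rad/s.
Step 2 — Component impedances:
  Z1: Z = R = 798 Ω
  Z2: Z = R = 10 Ω
  Z3: Z = jωL = j·8357·0.000803 = 0 + j6.71 Ω
Step 3 — With the output port shorted to ground, the output series arm Z2 runs from the junction to ground; the shunt arm Z3 also runs from the junction to ground. They appear in parallel: Z3 || Z2 = 3.105 + j4.627 Ω.
Step 4 — Series with input arm Z1: Z_in = Z1 + (Z3 || Z2) = 801.1 + j4.627 Ω = 801.1∠0.3° Ω.
Step 5 — Source phasor: V = 129∠-66.0° V = 52.47 - j117.8 V.
Step 6 — Current: I = V / Z = 0.06464 - j0.1475 A = 0.161∠-66.3° A.
Step 7 — Complex power: S = V·I* = 20.77 + j0.12 VA.
Step 8 — Real power: P = Re(S) = 20.77 W.
Step 9 — Reactive power: Q = Im(S) = 0.12 VAR.
Step 10 — Apparent power: |S| = 20.77 VA.
Step 11 — Power factor: PF = P/|S| = 1 (lagging).

(a) P = 20.77 W  (b) Q = 0.12 VAR  (c) S = 20.77 VA  (d) PF = 1 (lagging)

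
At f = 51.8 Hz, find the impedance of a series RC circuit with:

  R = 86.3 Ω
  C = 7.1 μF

Step 1 — Angular frequency: ω = 2π·f = 2π·51.8 = 325.5 rad/s.
Step 2 — Component impedances:
  R: Z = R = 86.3 Ω
  C: Z = 1/(jωC) = -j/(ω·C) = 0 - j432.7 Ω
Step 3 — Series combination: Z_total = R + C = 86.3 - j432.7 Ω = 441.3∠-78.7° Ω.

Z = 86.3 - j432.7 Ω = 441.3∠-78.7° Ω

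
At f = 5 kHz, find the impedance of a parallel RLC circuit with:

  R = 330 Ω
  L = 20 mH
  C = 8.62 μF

Step 1 — Angular frequency: ω = 2π·f = 2π·5000 = 3.142e+04 rad/s.
Step 2 — Component impedances:
  R: Z = R = 330 Ω
  L: Z = jωL = j·3.142e+04·0.02 = 0 + j628.3 Ω
  C: Z = 1/(jωC) = -j/(ω·C) = 0 - j3.693 Ω
Step 3 — Parallel combination: 1/Z_total = 1/R + 1/L + 1/C; Z_total = 0.04181 - j3.714 Ω = 3.714∠-89.4° Ω.

Z = 0.04181 - j3.714 Ω = 3.714∠-89.4° Ω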